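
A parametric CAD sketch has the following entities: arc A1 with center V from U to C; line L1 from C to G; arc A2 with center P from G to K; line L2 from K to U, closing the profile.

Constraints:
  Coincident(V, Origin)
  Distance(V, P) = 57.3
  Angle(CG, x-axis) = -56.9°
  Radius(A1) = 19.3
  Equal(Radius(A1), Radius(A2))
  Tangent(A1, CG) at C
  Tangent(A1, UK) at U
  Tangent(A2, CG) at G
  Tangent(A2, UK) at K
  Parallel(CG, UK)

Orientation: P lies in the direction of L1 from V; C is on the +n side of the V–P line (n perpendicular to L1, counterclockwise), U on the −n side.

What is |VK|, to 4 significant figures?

60.46

The slot axis is L1's direction at -56.9°, so u = (cos -56.9°, sin -56.9°) = (0.5461, -0.8377) and n = (−sin -56.9°, cos -56.9°) = (0.8377, 0.5461). V is at the origin and P lies 57.3 along u from V, so P = 57.3·u = (31.29, -48.00). Tangency of A1 to both parallel lines with radius 19.3 puts C and U at V ± 19.3·n: C = (16.17, 10.54), U = (-16.17, -10.54). Equal radii place G and K the same way about P: G = P + 19.3·n = (47.46, -37.46), K = P − 19.3·n = (15.12, -58.54). Then |VK| = |K − V| = 60.46.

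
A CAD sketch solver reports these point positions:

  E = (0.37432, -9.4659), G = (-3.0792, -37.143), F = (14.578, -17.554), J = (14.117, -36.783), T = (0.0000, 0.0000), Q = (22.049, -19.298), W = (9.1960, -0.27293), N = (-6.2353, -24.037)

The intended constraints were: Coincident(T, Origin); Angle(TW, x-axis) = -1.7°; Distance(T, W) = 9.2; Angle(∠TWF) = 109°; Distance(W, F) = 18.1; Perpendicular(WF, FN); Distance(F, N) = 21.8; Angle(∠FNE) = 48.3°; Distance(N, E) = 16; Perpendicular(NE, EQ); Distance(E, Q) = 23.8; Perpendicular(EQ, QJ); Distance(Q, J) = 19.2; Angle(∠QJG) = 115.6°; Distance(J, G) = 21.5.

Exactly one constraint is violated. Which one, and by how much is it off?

Distance(J, G) = 21.5 — off by 4.30.

T = (0.00, 0.00) ✓; TW at -1.700° ✓; |TW| = 9.200 ✓; ∠TWF = 109.0° ✓; |WF| = 18.10 ✓; ∠(WF, FN) = 90.00° ✓; |FN| = 21.80 ✓; ∠FNE = 48.30° ✓; |NE| = 16.00 ✓; ∠(NE, EQ) = 90.00° ✓; |EQ| = 23.80 ✓; ∠(EQ, QJ) = 90.00° ✓; |QJ| = 19.20 ✓; ∠QJG = 115.6° ✓; |JG| = 17.20 ✗.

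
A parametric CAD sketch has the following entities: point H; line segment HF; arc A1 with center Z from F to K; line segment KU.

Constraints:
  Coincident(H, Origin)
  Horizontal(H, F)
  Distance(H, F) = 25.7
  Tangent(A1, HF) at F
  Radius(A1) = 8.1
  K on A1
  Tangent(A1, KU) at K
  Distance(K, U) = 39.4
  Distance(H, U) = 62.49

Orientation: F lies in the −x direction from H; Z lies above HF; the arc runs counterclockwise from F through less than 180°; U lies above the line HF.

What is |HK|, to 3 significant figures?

23.6

Checks: |ZK| = 8.100 ✓; ∠(ZK, KU) = 90.00° ✓; |KU| = 39.40 ✓; |HU| = 62.49 ✓.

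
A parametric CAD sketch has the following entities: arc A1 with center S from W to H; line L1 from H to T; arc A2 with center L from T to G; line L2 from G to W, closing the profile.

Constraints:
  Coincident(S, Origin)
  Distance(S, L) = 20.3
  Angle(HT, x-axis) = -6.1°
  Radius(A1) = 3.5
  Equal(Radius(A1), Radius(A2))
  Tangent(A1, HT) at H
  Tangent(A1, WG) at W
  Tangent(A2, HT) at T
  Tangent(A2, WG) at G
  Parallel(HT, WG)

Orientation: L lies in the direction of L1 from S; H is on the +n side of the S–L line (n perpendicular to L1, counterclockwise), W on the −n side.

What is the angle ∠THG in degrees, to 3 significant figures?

19.0°

The slot axis is L1's direction at -6.1°, so u = (cos -6.1°, sin -6.1°) = (0.994, -0.106) and n = (−sin -6.1°, cos -6.1°) = (0.106, 0.994). S is at the origin and L lies 20.3 along u from S, so L = 20.3·u = (20.2, -2.16). Tangency of A1 to both parallel lines with radius 3.5 puts H and W at S ± 3.5·n: H = (0.372, 3.48), W = (-0.372, -3.48). Equal radii place T and G the same way about L: T = L + 3.5·n = (20.6, 1.32), G = L − 3.5·n = (19.8, -5.64). Then cos ∠THG = HT·HG / (|HT||HG|), giving 19.0°.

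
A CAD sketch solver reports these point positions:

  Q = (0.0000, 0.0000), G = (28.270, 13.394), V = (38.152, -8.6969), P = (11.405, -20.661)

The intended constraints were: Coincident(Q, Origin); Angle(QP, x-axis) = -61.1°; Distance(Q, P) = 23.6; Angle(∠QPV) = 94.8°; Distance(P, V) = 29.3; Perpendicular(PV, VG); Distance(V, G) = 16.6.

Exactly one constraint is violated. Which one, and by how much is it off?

Distance(V, G) = 16.6 — off by 7.60.

Q = (0.00, 0.00) ✓; QP at -61.10° ✓; |QP| = 23.60 ✓; ∠QPV = 94.80° ✓; |PV| = 29.30 ✓; ∠(PV, VG) = 90.00° ✓; |VG| = 24.20 ✗.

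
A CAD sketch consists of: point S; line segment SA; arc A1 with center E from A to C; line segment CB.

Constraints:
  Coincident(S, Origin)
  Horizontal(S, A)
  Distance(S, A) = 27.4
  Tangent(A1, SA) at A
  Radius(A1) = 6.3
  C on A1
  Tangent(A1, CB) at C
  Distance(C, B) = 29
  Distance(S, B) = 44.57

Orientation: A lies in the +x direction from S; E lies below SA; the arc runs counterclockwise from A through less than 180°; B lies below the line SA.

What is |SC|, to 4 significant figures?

22.46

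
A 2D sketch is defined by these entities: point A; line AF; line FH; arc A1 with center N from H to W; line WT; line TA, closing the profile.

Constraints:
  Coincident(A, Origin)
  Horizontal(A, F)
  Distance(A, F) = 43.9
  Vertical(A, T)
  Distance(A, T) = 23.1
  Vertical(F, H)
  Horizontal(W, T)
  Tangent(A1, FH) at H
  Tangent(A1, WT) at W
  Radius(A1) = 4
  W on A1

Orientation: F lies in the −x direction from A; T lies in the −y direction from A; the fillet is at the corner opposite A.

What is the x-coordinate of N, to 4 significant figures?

-39.90

A is at the origin; AF is horizontal with |AF| = 43.9 and F on the −x side, so F = (-43.90, 0.000). A and T share the same x with |AT| = 23.1 and T on the −y side, so T = (0.000, -23.10). The virtual corner opposite A is at (-43.90, -23.10). The tangent condition forces NH to be normal to FH and the tangent condition forces NW to be normal to WT, with radius 4.0, so the center N sits 4.0 in from both sides at N = (-39.90, -19.10). So N.x = -39.90.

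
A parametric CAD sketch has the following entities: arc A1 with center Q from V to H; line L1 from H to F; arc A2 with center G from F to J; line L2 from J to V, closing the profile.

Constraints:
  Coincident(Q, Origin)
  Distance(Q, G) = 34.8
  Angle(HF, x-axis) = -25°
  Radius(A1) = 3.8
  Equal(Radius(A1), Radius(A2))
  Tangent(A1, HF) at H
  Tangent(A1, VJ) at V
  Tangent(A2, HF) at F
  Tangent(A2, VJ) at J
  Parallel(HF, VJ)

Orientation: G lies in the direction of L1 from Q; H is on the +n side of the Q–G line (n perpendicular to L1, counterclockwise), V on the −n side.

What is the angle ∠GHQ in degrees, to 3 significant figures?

83.8°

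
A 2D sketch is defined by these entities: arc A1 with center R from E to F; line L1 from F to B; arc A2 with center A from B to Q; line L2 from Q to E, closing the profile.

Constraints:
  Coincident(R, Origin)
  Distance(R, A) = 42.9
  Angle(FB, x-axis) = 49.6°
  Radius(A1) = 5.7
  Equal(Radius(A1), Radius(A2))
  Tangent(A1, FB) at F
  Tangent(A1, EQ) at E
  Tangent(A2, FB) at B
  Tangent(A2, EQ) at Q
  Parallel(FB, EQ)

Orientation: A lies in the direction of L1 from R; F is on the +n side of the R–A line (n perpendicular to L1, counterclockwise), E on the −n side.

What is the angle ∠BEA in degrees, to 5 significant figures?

7.3131°

Tangency of A1 to both parallel lines with radius 5.7 puts F and E at R ± 5.7·n: F = (-4.3408, 3.6943), E = (4.3408, -3.6943). Equal radii place B and Q the same way about A: B = A + 5.7·n = (23.464, 36.364), Q = A − 5.7·n = (32.145, 28.976). Then cos ∠BEA = EB·EA / (|EB||EA|), giving 7.3131°.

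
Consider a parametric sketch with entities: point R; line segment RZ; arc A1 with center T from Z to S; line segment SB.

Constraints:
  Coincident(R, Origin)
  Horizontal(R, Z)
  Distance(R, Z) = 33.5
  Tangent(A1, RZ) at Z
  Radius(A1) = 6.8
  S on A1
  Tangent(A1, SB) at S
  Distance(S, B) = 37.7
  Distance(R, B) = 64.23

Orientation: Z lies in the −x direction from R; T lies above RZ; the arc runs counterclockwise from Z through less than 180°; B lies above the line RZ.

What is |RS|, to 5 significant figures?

29.755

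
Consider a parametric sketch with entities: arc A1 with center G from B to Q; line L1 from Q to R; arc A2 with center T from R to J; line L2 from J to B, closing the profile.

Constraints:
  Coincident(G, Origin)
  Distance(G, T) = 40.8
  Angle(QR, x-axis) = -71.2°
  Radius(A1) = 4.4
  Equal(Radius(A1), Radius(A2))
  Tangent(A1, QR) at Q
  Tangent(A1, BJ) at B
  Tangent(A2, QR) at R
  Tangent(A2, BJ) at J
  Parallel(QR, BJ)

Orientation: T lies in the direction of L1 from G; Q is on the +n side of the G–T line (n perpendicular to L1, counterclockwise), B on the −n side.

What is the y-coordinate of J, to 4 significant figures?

-40.04

Tangency of A1 to both parallel lines with radius 4.4 puts Q and B at G ± 4.4·n: Q = (4.165, 1.418), B = (-4.165, -1.418). Equal radii place R and J the same way about T: R = T + 4.4·n = (17.31, -37.21), J = T − 4.4·n = (8.983, -40.04). So J.y = -40.04.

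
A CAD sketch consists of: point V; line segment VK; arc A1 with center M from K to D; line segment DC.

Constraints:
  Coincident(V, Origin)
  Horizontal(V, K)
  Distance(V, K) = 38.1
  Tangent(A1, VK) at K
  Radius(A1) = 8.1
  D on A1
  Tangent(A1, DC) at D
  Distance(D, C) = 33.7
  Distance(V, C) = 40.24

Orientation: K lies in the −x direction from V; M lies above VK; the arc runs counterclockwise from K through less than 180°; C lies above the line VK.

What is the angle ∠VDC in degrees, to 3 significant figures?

76.8°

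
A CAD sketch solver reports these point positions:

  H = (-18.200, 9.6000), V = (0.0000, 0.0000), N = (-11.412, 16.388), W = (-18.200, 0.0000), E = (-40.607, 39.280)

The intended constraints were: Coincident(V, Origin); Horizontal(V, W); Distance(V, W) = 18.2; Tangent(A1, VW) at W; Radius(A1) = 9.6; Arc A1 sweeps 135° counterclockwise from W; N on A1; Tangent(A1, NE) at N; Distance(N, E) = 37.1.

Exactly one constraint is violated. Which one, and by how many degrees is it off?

Tangent(A1, NE) at N — off by 6.90°.

V = (0.00, 0.00) ✓; V.y = 0.00, W.y = 0.00 ✓; |VW| = 18.20 ✓; ∠(HW, WV) = 90.00° ✓; |HW| = 9.600 ✓; bearing(H→N) − bearing(H→W) = 135.0° ✓; |HN| = 9.600 ✓; ∠(HN, NE) = 83.10° ✗; |NE| = 37.10 ✓.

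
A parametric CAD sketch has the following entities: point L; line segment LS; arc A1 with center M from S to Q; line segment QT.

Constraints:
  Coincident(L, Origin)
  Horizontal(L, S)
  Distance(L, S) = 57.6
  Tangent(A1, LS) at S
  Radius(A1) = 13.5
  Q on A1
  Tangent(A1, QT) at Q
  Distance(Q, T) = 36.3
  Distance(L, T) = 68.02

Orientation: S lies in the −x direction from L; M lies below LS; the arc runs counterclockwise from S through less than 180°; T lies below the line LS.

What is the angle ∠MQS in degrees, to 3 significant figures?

25.9°

Checks: ∠(MS, SL) = 90.00° ✓; |MQ| = 13.50 ✓; ∠(MQ, QT) = 90.00° ✓; |QT| = 36.30 ✓; |LT| = 68.02 ✓.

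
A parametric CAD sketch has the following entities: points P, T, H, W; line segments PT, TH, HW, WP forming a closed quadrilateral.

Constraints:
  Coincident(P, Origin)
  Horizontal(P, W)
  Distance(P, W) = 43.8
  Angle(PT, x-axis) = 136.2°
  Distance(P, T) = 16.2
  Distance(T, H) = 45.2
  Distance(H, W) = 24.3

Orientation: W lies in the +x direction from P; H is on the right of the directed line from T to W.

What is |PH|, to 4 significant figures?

29.24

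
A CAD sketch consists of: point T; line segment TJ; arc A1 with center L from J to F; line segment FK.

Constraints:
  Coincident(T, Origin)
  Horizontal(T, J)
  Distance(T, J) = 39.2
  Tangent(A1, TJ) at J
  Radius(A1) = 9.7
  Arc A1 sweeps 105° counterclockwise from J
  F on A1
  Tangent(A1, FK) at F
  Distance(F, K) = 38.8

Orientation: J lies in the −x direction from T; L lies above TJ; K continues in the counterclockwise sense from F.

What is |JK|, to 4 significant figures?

49.69

T is at the origin; TJ is horizontal with |TJ| = 39.2 and J on the −x side, so J = (-39.20, 0.000). A1 meets TJ tangentially, so LJ is at right angles to TJ, so L = J + (0, 9.7) = (-39.20, 9.700). On A1, J sits at bearing -90° from L; a 105° counterclockwise sweep puts F at bearing 15°, so F = L + 9.7·(cos 15°, sin 15°) = (-29.83, 12.21). A1 meets FK tangentially, so LF is at right angles to FK, so FK runs along (−sin 15°, cos 15°); with |FK| = 38.8, K = (-39.87, 49.69). Then |JK| = |K − J| = 49.69.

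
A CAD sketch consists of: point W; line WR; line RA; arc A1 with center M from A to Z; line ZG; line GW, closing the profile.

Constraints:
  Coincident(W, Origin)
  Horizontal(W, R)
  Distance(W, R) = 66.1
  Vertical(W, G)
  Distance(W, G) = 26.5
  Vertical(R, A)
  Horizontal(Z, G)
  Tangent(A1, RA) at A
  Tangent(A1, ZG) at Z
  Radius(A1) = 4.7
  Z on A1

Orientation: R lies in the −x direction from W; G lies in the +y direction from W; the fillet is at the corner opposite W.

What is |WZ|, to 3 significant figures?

66.9

W is at the origin; WR is horizontal with |WR| = 66.1 and R on the −x side, so R = (-66.1, 0.00). WG is vertical with |WG| = 26.5 and G on the +y side, so G = (0.00, 26.5). The virtual corner opposite W is at (-66.1, 26.5). Since A1 is tangent to RA there, MA ⟂ RA and tangency of A1 to ZG means the radius MZ is perpendicular to ZG, with radius 4.7, so the center M sits 4.7 in from both sides at M = (-61.4, 21.8). That places the tangent points at A = (-66.1, 21.8) on RA and Z = (-61.4, 26.5) on ZG. Then |WZ| = |Z − W| = 66.9.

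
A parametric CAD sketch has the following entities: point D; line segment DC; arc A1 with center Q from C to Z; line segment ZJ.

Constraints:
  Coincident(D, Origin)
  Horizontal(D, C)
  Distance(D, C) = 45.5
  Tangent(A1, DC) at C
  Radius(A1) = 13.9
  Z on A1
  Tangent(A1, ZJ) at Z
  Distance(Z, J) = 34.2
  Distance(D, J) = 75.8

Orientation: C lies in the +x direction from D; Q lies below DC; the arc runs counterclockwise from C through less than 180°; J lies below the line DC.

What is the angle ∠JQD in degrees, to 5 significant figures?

127.11°

D is at the origin; DC is horizontal with |DC| = 45.5 and C on the +x side, so C = (45.500, 0.0000). Since A1 is tangent to DC there, QC ⟂ DC, so Q = C + (0, -13.9) = (45.500, -13.900). Since QZ ⟂ ZJ (tangency), |QJ| = √(13.9² + 34.2²) = 36.917 regardless of where Z sits on A1. So J lies on both circle(D, 75.8) and circle(Q, 36.917); the below-DC intersection is J = (58.200, -48.564). Z is the foot of the tangent from J: Z = (35.209, -23.244).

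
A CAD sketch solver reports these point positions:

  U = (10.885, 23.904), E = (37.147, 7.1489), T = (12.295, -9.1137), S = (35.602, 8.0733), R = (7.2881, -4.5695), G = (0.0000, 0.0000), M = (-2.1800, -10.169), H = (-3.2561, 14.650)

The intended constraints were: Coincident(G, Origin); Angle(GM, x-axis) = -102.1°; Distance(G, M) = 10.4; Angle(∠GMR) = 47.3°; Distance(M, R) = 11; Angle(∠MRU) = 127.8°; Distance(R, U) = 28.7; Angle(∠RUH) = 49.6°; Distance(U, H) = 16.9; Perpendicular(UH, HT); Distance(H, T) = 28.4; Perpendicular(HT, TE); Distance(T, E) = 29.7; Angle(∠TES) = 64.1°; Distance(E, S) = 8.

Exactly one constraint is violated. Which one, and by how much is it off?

Distance(E, S) = 8 — off by 6.20.

G = (0.00, 0.00) ✓; GM at -102.1° ✓; |GM| = 10.40 ✓; ∠GMR = 47.30° ✓; |MR| = 11.00 ✓; ∠MRU = 127.8° ✓; |RU| = 28.70 ✓; ∠RUH = 49.60° ✓; |UH| = 16.90 ✓; ∠(UH, HT) = 90.00° ✓; |HT| = 28.40 ✓; ∠(HT, TE) = 90.00° ✓; |TE| = 29.70 ✓; ∠TES = 64.09° ✓; |ES| = 1.800 ✗.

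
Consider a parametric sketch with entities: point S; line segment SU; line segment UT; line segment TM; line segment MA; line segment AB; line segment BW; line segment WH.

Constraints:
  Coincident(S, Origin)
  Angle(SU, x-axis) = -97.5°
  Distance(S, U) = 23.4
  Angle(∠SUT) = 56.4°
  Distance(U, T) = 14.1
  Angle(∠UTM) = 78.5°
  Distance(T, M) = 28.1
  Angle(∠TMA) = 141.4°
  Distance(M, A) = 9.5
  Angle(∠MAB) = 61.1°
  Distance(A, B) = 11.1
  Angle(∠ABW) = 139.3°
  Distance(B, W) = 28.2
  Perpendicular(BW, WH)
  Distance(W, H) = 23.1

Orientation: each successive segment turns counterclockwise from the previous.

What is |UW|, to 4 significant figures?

13.18

S is at the origin; SU runs at -97.5° with length 23.4, so U = (-3.054, -23.20). ∠SUT = 56.4° gives UT at 26.10° from the x-axis; with |UT| = 14.1, T = (9.608, -17.00). ∠UTM = 78.5° gives TM at 127.6° from the x-axis; with |TM| = 28.1, M = (-7.537, 5.267). ∠TMA = 141.4° gives MA at 166.2° from the x-axis; with |MA| = 9.5, A = (-16.76, 7.533). ∠MAB = 61.1° gives AB at -74.90° from the x-axis; with |AB| = 11.1, B = (-13.87, -3.184). ∠ABW = 139.3° gives BW at -34.20° from the x-axis; with |BW| = 28.2, W = (9.452, -19.03). Then |UW| = |W − U| = 13.18.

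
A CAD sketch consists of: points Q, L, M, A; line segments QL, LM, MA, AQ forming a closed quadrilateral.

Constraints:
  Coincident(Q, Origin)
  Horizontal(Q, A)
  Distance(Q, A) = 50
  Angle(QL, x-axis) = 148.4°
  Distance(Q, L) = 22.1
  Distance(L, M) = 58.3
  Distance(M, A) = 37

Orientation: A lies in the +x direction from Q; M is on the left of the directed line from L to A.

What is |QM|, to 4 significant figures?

48.73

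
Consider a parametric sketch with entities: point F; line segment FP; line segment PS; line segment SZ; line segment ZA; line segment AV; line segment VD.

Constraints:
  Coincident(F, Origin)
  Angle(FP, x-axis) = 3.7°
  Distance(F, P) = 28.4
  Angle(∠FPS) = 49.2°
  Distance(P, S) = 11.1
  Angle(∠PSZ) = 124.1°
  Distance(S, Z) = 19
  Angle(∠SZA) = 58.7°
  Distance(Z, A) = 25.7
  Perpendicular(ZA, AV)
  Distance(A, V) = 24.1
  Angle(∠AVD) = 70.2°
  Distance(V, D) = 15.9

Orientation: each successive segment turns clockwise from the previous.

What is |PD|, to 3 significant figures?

10.4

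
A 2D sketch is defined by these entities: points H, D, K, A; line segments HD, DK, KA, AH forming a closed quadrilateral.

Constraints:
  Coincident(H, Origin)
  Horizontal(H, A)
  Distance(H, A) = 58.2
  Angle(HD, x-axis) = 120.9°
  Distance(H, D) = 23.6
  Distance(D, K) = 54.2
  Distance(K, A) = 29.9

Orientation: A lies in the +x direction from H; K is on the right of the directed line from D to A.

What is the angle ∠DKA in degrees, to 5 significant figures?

118.03°

H is at the origin; HA is horizontal with |HA| = 58.2 and A in +x, so A = (58.2, 0). HD runs at 120.9° with |HD| = 23.6, so D = (-12.120, 20.250). K is determined by |DK| = 54.2 and |KA| = 29.9 together: it lies at the intersection of circle(D, 54.2) and circle(A, 29.9). With |DA| = 73.177, the foot of the radical line on DA is 50.552 from D and the perpendicular offset is √(54.2² − 50.552²) = 19.548. Taking the right-of-DA solution: K = (31.049, -12.523).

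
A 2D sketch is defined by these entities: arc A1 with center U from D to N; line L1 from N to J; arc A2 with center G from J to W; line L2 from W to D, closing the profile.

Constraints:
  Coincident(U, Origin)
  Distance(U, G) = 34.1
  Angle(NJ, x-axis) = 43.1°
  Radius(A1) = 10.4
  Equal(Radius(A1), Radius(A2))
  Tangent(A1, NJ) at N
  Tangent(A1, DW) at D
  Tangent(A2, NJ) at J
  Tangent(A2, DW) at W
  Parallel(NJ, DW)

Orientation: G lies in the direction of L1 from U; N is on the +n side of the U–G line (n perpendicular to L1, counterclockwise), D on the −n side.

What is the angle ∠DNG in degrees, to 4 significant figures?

73.04°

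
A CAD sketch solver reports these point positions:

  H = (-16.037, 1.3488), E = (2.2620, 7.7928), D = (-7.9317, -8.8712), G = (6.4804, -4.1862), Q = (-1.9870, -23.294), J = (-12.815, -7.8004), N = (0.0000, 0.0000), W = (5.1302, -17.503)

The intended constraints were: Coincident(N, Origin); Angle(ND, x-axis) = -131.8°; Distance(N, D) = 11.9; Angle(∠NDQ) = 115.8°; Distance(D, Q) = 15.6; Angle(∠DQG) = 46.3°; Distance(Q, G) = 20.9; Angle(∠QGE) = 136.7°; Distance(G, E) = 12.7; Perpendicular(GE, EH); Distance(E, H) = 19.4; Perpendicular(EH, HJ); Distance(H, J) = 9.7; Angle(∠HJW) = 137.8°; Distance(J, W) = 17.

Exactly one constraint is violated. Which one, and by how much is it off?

Distance(J, W) = 17 — off by 3.40.

N = (0.00, 0.00) ✓; ND at -131.8° ✓; |ND| = 11.90 ✓; ∠NDQ = 115.8° ✓; |DQ| = 15.60 ✓; ∠DQG = 46.30° ✓; |QG| = 20.90 ✓; ∠QGE = 136.7° ✓; |GE| = 12.70 ✓; ∠(GE, EH) = 90.00° ✓; |EH| = 19.40 ✓; ∠(EH, HJ) = 90.00° ✓; |HJ| = 9.700 ✓; ∠HJW = 137.8° ✓; |JW| = 20.40 ✗.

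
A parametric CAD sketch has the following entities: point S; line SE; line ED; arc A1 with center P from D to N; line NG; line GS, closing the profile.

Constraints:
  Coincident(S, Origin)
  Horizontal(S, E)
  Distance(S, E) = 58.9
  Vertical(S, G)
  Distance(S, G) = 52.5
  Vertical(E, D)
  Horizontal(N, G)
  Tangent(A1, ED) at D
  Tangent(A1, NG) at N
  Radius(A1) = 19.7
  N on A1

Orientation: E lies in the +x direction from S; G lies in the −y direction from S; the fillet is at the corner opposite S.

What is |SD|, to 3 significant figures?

67.4

S is at the origin; SE is horizontal with |SE| = 58.9 and E on the +x side, so E = (58.9, 0.00). SG is vertical with |SG| = 52.5 and G on the −y side, so G = (0.00, -52.5). The virtual corner opposite S is at (58.9, -52.5). Since A1 is tangent to ED there, PD ⟂ ED and A1 meets NG tangentially, so PN is at right angles to NG, with radius 19.7, so the center P sits 19.7 in from both sides at P = (39.2, -32.8). That places the tangent points at D = (58.9, -32.8) on ED and N = (39.2, -52.5) on NG. Then |SD| = |D − S| = 67.4.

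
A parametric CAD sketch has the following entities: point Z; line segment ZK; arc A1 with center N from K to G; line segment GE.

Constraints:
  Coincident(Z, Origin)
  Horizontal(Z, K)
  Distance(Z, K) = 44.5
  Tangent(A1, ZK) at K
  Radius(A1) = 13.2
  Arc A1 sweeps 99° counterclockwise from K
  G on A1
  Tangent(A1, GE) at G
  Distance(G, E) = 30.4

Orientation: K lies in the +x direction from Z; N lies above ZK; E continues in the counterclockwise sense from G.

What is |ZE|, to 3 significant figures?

69.5

On A1, K sits at bearing -90° from N; a 99° counterclockwise sweep puts G at bearing 9°, so G = N + 13.2·(cos 9°, sin 9°) = (57.5, 15.3). A1 meets GE tangentially, so NG is at right angles to GE, so GE runs along (−sin 9°, cos 9°); with |GE| = 30.4, E = (52.8, 45.3). Then |ZE| = |E − Z| = 69.5.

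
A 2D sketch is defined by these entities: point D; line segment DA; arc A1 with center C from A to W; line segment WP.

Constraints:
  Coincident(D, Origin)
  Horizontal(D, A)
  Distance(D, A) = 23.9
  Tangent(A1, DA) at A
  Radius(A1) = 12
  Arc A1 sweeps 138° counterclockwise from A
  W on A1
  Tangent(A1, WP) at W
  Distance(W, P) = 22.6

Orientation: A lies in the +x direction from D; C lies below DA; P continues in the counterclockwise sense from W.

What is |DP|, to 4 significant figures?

48.64

D is at the origin; DA is horizontal with |DA| = 23.9 and A on the +x side, so A = (23.90, 0.000). Since A1 is tangent to DA there, CA ⟂ DA, so C = A + (0, -12) = (23.90, -12.00). On A1, A sits at bearing 90° from C; a 138° counterclockwise sweep puts W at bearing 228°, so W = C + 12.0·(cos 228°, sin 228°) = (15.87, -20.92). The tangent condition forces CW to be normal to WP, so WP runs along (−sin 228°, cos 228°); with |WP| = 22.6, P = (32.67, -36.04). Then |DP| = |P − D| = 48.64.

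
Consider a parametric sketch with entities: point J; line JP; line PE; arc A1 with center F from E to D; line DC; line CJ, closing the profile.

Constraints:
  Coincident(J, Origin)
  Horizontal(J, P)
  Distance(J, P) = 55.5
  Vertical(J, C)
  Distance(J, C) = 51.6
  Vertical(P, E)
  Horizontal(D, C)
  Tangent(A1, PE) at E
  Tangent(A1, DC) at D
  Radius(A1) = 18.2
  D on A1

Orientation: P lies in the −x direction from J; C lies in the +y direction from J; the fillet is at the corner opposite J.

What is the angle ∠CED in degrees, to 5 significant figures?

26.844°

The virtual corner opposite J is at (-55.500, 51.600). The tangent condition forces FE to be normal to PE and tangency of A1 to DC means the radius FD is perpendicular to DC, with radius 18.2, so the center F sits 18.2 in from both sides at F = (-37.300, 33.400). That places the tangent points at E = (-55.500, 33.400) on PE and D = (-37.300, 51.600) on DC. Then cos ∠CED = EC·ED / (|EC||ED|), giving 26.844°.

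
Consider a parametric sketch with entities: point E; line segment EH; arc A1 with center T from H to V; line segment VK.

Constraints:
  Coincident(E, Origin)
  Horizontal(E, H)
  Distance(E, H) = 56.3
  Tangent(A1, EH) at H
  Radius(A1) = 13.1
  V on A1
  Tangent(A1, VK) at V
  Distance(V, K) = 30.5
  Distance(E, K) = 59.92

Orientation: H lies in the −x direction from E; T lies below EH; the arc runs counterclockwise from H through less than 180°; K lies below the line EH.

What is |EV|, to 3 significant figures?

68.8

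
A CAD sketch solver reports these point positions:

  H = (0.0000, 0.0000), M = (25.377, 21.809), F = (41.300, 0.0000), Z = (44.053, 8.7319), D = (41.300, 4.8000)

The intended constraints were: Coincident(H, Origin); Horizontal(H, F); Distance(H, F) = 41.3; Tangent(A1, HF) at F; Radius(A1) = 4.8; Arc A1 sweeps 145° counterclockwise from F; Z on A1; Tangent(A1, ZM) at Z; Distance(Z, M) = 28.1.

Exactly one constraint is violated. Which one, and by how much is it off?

Distance(Z, M) = 28.1 — off by 5.30.

H = (0.00, 0.00) ✓; H.y = 0.00, F.y = 0.00 ✓; |HF| = 41.30 ✓; ∠(DF, FH) = 90.00° ✓; |DF| = 4.800 ✓; bearing(D→Z) − bearing(D→F) = 145.0° ✓; |DZ| = 4.800 ✓; ∠(DZ, ZM) = 90.00° ✓; |ZM| = 22.80 ✗.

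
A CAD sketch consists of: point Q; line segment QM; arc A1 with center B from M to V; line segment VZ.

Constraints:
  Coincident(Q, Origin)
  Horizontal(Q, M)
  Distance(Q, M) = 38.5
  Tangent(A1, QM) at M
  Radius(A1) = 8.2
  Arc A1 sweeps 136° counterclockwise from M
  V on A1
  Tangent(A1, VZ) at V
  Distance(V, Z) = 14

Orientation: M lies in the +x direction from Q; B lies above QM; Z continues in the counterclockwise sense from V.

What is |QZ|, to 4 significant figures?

41.62

Q is at the origin; QM is horizontal with |QM| = 38.5 and M on the +x side, so M = (38.50, 0.000). The tangent condition forces BM to be normal to QM, so B = M + (0, 8.2) = (38.50, 8.200). On A1, M sits at bearing -90° from B; a 136° counterclockwise sweep puts V at bearing 46°, so V = B + 8.2·(cos 46°, sin 46°) = (44.20, 14.10). The tangent condition forces BV to be normal to VZ, so VZ runs along (−sin 46°, cos 46°); with |VZ| = 14.0, Z = (34.13, 23.82). Then |QZ| = |Z − Q| = 41.62.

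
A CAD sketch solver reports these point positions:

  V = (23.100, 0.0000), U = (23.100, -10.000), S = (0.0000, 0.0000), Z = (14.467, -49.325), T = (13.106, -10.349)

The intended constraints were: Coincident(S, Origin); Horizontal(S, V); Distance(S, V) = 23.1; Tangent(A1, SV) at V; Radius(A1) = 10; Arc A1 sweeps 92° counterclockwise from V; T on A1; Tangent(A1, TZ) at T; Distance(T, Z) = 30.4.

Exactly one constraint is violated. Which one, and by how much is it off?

Distance(T, Z) = 30.4 — off by 8.60.

S = (0.00, 0.00) ✓; S.y = 0.00, V.y = 0.00 ✓; |SV| = 23.10 ✓; ∠(UV, VS) = 90.00° ✓; |UV| = 10.00 ✓; bearing(U→T) − bearing(U→V) = 92.00° ✓; |UT| = 10.00 ✓; ∠(UT, TZ) = 90.00° ✓; |TZ| = 39.00 ✗.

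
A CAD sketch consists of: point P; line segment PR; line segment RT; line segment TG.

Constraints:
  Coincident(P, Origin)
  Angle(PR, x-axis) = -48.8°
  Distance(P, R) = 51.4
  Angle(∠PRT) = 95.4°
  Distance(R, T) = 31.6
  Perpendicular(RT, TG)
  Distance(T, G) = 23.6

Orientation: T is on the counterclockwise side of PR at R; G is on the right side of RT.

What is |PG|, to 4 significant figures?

83.18

∠PRT = 95.4°, so RT runs at -48.8° + (180° − 95.4°) = 35.80° from the x-axis; with |RT| = 31.6, T = R + 31.6·(cos 35.80°, sin 35.80°) = (59.49, -20.19). RT is perpendicular to TG; with |TG| = 23.6 on the right of RT, G = T + 23.6·(0.5850, -0.8111) = (73.29, -39.33). Then |PG| = |G − P| = 83.18.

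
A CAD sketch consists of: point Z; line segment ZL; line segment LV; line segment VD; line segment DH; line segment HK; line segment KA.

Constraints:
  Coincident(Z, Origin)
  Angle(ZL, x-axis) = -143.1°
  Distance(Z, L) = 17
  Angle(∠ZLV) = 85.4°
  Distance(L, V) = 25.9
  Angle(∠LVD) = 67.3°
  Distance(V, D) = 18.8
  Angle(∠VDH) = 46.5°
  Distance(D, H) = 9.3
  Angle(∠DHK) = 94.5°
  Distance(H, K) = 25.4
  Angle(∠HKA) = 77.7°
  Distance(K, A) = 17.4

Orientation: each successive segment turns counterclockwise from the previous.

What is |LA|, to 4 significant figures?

44.17

∠DHK = 94.5° gives HK at -76.80° from the x-axis; with |HK| = 25.4, K = (8.690, -40.24). ∠HKA = 77.7° gives KA at 25.50° from the x-axis; with |KA| = 17.4, A = (24.39, -32.74). Then |LA| = |A − L| = 44.17.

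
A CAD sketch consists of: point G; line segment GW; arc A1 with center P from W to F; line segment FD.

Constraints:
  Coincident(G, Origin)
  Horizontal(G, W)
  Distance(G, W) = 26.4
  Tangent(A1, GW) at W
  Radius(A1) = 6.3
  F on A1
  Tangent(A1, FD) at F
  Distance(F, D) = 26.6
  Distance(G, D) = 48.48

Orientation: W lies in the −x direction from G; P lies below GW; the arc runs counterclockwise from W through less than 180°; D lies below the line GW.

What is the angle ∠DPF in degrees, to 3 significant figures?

76.7°

G is at the origin; GW is horizontal with |GW| = 26.4 and W on the −x side, so W = (-26.4, 0.00). Tangency of A1 to GW means the radius PW is perpendicular to GW, so P = W + (0, -6.3) = (-26.4, -6.30). Since PF ⟂ FD (tangency), |PD| = √(6.3² + 26.6²) = 27.3 regardless of where F sits on A1. So D lies on both circle(G, 48.48) and circle(P, 27.3); the below-GW intersection is D = (-36.8, -31.6). F is the foot of the tangent from D: F = (-32.6, -5.32).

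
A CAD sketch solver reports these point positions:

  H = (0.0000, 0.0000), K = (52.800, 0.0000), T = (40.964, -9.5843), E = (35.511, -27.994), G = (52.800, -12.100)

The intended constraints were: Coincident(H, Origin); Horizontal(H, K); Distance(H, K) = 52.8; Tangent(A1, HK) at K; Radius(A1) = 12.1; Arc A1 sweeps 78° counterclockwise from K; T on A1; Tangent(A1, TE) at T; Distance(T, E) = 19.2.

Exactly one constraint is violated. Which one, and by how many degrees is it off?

Tangent(A1, TE) at T — off by 4.50°.

H = (0.00, 0.00) ✓; H.y = 0.00, K.y = 0.00 ✓; |HK| = 52.80 ✓; ∠(GK, KH) = 90.00° ✓; |GK| = 12.10 ✓; bearing(G→T) − bearing(G→K) = 78.00° ✓; |GT| = 12.10 ✓; ∠(GT, TE) = 94.50° ✗; |TE| = 19.20 ✓.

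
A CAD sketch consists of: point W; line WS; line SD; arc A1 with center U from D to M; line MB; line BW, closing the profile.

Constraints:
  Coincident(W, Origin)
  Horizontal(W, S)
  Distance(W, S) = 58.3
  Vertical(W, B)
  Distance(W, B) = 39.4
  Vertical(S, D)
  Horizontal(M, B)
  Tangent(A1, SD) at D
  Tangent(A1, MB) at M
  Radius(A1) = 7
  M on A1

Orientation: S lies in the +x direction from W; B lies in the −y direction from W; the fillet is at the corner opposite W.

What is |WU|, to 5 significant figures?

60.675

W is at the origin; W and S share the same y with |WS| = 58.3 and S on the +x side, so S = (58.300, 0.0000). WB is vertical with |WB| = 39.4 and B on the −y side, so B = (0.0000, -39.400). The virtual corner opposite W is at (58.300, -39.400). The tangent condition forces UD to be normal to SD and the tangent condition forces UM to be normal to MB, with radius 7.0, so the center U sits 7.0 in from both sides at U = (51.300, -32.400). Then |WU| = |U − W| = 60.675.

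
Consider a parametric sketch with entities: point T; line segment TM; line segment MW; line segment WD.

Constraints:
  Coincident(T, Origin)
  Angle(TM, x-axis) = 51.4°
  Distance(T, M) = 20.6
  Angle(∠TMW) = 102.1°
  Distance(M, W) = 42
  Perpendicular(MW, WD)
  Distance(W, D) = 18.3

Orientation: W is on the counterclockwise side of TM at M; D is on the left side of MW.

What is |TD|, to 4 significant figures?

46.35

T is at the origin; TM runs at 51.4° with length 20.6, so M = 20.6·(cos 51.4°, sin 51.4°) = (12.85, 16.10). ∠TMW = 102.1°, so MW runs at 51.4° + (180° − 102.1°) = 129.3° from the x-axis; with |MW| = 42.0, W = M + 42.0·(cos 129.3°, sin 129.3°) = (-13.75, 48.60). The perpendicularity gives WD at right angles to MW; with |WD| = 18.3 on the left of MW, D = W + 18.3·(-0.7738, -0.6334) = (-27.91, 37.01). Then |TD| = |D − T| = 46.35.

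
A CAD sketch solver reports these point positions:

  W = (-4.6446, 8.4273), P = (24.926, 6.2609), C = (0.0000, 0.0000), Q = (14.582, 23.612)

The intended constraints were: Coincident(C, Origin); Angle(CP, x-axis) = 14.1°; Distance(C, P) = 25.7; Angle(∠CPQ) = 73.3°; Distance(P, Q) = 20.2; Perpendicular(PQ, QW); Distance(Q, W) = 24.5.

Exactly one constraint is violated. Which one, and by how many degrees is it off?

Perpendicular(PQ, QW) — off by 7.50°.

C = (0.00, 0.00) ✓; CP at 14.10° ✓; |CP| = 25.70 ✓; ∠CPQ = 73.30° ✓; |PQ| = 20.20 ✓; ∠(PQ, QW) = 97.50° ✗; |QW| = 24.50 ✓.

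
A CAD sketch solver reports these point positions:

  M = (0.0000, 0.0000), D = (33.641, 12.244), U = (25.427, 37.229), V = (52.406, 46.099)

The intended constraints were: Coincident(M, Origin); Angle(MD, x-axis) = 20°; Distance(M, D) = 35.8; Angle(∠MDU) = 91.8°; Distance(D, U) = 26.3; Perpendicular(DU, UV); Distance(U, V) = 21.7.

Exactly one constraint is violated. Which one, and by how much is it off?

Distance(U, V) = 21.7 — off by 6.70.

M = (0.00, 0.00) ✓; MD at 20.00° ✓; |MD| = 35.80 ✓; ∠MDU = 91.80° ✓; |DU| = 26.30 ✓; ∠(DU, UV) = 90.00° ✓; |UV| = 28.40 ✗.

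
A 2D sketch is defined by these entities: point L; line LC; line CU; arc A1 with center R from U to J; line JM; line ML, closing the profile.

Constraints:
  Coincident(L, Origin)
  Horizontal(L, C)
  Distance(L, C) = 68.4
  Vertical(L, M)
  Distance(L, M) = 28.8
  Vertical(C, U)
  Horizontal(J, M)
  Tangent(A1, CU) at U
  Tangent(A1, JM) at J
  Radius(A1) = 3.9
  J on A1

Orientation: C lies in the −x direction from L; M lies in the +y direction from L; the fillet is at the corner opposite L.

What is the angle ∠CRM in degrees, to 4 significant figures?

102.4°

L is at the origin; L and C share the same y with |LC| = 68.4 and C on the −x side, so C = (-68.40, 0.000). L and M share the same x with |LM| = 28.8 and M on the +y side, so M = (0.000, 28.80). The virtual corner opposite L is at (-68.40, 28.80). The tangent condition forces RU to be normal to CU and tangency of A1 to JM means the radius RJ is perpendicular to JM, with radius 3.9, so the center R sits 3.9 in from both sides at R = (-64.50, 24.90). Then cos ∠CRM = RC·RM / (|RC||RM|), giving 102.4°.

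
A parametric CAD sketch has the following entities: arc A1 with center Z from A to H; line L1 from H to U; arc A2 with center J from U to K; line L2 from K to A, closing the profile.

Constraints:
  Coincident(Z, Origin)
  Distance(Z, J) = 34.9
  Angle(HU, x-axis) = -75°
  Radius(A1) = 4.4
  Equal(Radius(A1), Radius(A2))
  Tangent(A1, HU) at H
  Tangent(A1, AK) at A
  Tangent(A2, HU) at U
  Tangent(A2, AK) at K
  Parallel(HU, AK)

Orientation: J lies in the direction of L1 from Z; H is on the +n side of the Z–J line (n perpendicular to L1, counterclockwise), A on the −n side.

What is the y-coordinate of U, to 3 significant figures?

-32.6

Tangency of A1 to both parallel lines with radius 4.4 puts H and A at Z ± 4.4·n: H = (4.25, 1.14), A = (-4.25, -1.14). Equal radii place U and K the same way about J: U = J + 4.4·n = (13.3, -32.6), K = J − 4.4·n = (4.78, -34.8). So U.y = -32.6.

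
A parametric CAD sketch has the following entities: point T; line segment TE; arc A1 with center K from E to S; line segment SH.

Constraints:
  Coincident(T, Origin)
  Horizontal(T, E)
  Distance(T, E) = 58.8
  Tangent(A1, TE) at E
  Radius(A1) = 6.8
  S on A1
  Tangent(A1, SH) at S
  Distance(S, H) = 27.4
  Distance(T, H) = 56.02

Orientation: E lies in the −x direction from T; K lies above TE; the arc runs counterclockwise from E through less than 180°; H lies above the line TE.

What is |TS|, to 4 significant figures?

52.44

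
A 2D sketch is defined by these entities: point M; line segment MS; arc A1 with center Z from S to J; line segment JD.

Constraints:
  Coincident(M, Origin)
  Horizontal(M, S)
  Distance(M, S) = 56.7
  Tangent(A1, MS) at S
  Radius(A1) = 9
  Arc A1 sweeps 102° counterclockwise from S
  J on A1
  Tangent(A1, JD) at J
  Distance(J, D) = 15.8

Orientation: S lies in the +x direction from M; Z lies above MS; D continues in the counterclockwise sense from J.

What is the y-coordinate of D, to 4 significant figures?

26.33

On A1, S sits at bearing -90° from Z; a 102° counterclockwise sweep puts J at bearing 12°, so J = Z + 9.0·(cos 12°, sin 12°) = (65.50, 10.87). Tangency of A1 to JD means the radius ZJ is perpendicular to JD, so JD runs along (−sin 12°, cos 12°); with |JD| = 15.8, D = (62.22, 26.33). So D.y = 26.33.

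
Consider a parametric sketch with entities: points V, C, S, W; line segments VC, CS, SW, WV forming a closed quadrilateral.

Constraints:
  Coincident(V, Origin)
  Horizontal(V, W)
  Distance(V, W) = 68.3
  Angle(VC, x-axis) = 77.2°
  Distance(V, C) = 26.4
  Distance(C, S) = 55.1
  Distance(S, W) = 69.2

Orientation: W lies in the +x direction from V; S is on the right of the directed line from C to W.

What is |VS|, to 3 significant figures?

29.9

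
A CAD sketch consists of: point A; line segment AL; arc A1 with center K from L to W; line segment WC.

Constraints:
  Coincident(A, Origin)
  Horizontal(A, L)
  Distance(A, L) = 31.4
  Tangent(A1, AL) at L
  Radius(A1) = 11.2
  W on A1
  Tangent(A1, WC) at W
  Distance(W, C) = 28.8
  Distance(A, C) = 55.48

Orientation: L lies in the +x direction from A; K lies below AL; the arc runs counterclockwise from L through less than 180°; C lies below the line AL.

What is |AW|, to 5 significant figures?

27.631

A is at the origin; AL is horizontal with |AL| = 31.4 and L on the +x side, so L = (31.400, 0.0000). A1 meets AL tangentially, so KL is at right angles to AL, so K = L + (0, -11.2) = (31.400, -11.200). Since KW ⟂ WC (tangency), |KC| = √(11.2² + 28.8²) = 30.901 regardless of where W sits on A1. So C lies on both circle(A, 55.48) and circle(K, 30.901); the below-AL intersection is C = (36.649, -41.652). W is the foot of the tangent from C: W = (21.803, -16.973).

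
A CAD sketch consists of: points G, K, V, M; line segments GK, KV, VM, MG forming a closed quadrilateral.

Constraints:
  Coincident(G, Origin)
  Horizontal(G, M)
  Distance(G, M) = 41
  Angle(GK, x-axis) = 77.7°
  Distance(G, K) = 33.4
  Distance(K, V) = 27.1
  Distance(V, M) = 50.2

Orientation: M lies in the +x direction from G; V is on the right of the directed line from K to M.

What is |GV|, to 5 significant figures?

13.083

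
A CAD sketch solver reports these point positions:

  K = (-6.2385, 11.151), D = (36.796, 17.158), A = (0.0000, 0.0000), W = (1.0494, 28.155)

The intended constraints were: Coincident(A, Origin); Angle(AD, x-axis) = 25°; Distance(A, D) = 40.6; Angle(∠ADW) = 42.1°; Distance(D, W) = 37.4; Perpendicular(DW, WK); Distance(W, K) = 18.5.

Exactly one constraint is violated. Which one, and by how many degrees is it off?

Perpendicular(DW, WK) — off by 6.10°.

A = (0.00, 0.00) ✓; AD at 25.00° ✓; |AD| = 40.60 ✓; ∠ADW = 42.10° ✓; |DW| = 37.40 ✓; ∠(DW, WK) = 83.90° ✗; |WK| = 18.50 ✓.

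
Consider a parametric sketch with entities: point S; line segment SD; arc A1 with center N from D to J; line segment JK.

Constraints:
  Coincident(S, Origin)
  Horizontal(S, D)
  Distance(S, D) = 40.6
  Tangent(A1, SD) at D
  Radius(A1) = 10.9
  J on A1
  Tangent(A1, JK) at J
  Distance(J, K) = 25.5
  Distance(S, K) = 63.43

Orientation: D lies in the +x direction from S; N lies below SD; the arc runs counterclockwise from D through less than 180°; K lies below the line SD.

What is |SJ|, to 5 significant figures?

38.298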